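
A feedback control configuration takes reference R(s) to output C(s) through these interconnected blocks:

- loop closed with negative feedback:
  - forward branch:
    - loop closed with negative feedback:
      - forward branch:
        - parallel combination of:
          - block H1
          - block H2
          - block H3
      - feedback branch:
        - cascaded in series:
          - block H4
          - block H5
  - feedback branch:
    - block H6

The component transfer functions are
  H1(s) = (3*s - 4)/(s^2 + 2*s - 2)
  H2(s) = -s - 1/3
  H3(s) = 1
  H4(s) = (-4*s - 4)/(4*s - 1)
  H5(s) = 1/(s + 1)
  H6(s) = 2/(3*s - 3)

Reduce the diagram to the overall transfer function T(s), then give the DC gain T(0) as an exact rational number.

The answer is 24/89.

Reasoning:
Step 1: parallel reduction of H1, H2, H3 = (-3*s^3 - 4*s^2 + 19*s - 16)/(3*s^2 + 6*s - 6)
Step 2: multiply H4, H5 (series) = (-4)/(4*s - 1)
Step 3: collapse the loop ((H1+H2+H3) forward, (H4*H5) return) = (-12*s^4 - 13*s^3 + 80*s^2 - 83*s + 16)/(24*s^3 + 37*s^2 - 106*s + 70)
Step 4: feedback reduction of [(H1+H2+H3)/(1+(H1+H2+H3)*(H4*H5))], H6 = (-36*s^5 - 3*s^4 + 279*s^3 - 489*s^2 + 297*s - 48)/(48*s^4 + 13*s^3 - 269*s^2 + 362*s - 178)
That last expression is T(s); at s = 0 only the constant terms survive, so T(0) = -48/(-178) = 24/89.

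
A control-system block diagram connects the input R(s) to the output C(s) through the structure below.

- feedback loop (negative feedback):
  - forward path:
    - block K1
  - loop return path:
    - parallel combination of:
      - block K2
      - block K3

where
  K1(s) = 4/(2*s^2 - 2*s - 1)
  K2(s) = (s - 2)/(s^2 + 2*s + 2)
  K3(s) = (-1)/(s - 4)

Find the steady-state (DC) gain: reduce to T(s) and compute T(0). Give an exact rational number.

Answer: -1

Working:
1. sum the parallel branches K2, K3: (6 - 8*s)/(s^3 - 2*s^2 - 6*s - 8)
2. close the feedback loop around K1, (K2+K3): (4*s^3 - 8*s^2 - 24*s - 32)/(2*s^5 - 6*s^4 - 9*s^3 - 2*s^2 - 10*s + 32)
That last expression is T(s); at s = 0 only the constant terms survive, so T(0) = -32/32 = -1.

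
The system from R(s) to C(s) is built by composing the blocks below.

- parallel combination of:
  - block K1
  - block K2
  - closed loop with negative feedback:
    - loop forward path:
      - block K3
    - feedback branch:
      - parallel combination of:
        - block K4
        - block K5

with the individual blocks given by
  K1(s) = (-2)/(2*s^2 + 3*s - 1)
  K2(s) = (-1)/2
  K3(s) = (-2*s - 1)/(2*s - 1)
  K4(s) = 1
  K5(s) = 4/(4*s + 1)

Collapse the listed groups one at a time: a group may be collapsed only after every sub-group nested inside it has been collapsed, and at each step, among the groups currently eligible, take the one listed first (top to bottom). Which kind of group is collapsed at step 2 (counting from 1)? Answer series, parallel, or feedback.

Step 1: add K4, K5 (parallel)
Step 2: collapse the loop (K3 forward, (K4+K5) return)
Step 3: combine K1, K2, [K3/(1+K3*(K4+K5))] in parallel
At step 2 the group reduced is feedback.

Therefore the answer is feedback.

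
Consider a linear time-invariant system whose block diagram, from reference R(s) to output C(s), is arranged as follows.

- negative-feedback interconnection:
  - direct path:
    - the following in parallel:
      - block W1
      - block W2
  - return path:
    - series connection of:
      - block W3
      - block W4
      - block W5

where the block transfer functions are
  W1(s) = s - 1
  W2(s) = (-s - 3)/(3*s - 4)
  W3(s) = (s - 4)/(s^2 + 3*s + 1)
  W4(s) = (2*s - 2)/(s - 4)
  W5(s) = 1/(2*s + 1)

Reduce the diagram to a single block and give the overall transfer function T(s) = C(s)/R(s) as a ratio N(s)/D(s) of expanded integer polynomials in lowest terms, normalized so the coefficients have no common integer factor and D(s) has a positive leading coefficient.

1. parallel reduction of W1, W2 = (3*s^2 - 8*s + 1)/(3*s - 4)
2. multiply W3, W4, W5 (series) = (2*s - 2)/(2*s^3 + 7*s^2 + 5*s + 1)
3. apply the feedback formula to (W1+W2), (W3*W4*W5); the result is T(s) itself (integer coefficients, no common factor, positive leading denominator coefficient)

Therefore the answer is (6*s^5 + 5*s^4 - 39*s^3 - 30*s^2 - 3*s + 1)/(6*s^4 + 19*s^3 - 35*s^2 + s - 6).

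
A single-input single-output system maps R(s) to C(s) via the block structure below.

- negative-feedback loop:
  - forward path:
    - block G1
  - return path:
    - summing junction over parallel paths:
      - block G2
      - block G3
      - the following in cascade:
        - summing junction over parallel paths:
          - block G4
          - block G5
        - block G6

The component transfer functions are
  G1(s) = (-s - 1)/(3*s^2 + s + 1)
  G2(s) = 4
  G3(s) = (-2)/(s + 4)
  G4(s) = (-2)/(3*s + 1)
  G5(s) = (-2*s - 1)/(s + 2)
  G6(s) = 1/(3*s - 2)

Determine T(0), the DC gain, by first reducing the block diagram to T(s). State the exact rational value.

Reducing step by step:

1. add G4, G5 (parallel) gives (-6*s^2 - 7*s - 5)/(3*s^2 + 7*s + 2)
2. series reduction of (G4+G5), G6 gives (-6*s^2 - 7*s - 5)/(9*s^3 + 15*s^2 - 8*s - 4)
3. parallel reduction of G2, G3, ((G4+G5)*G6) gives (36*s^4 + 180*s^3 + 147*s^2 - 161*s - 76)/(9*s^4 + 51*s^3 + 52*s^2 - 36*s - 16)
4. reduce the feedback loop with forward G1 and return (G2+G3+((G4+G5)*G6)) gives (-9*s^5 - 60*s^4 - 103*s^3 - 16*s^2 + 52*s + 16)/(27*s^6 + 126*s^5 - 332*s^3 - 18*s^2 + 185*s + 60)
The step-4 result is T(s). Setting s = 0: T(0) = 16/60 = 4/15.

Answer: 4/15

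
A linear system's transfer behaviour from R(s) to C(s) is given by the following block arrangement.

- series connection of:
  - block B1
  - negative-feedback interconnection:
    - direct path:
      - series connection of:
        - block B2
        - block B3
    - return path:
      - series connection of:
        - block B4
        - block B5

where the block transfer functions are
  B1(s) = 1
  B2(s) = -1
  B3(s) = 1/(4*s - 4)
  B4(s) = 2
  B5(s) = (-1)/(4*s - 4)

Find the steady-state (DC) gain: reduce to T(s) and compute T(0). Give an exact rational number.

Step 1: combine B2, B3 in series -> (-1)/(4*s - 4)
Step 2: series reduction of B4, B5 -> (-1)/(2*s - 2)
Step 3: feedback reduction of (B2*B3), (B4*B5) -> (2 - 2*s)/(8*s^2 - 16*s + 9)
Step 4: combine B1, [(B2*B3)/(1+(B2*B3)*(B4*B5))] in series -> (2 - 2*s)/(8*s^2 - 16*s + 9)
Step 4 gives the overall T(s). Then T(0) = 2/9.

Hence the answer: 2/9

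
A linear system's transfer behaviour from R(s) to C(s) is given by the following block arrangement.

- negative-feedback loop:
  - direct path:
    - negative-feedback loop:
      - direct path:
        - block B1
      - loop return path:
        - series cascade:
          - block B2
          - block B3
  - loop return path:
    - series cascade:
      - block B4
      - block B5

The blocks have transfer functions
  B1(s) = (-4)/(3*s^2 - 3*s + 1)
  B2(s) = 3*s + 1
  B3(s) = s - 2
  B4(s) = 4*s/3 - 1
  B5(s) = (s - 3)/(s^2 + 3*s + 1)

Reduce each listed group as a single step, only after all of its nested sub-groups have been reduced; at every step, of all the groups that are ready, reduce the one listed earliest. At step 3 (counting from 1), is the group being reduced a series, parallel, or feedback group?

Step 1: multiply B2, B3 (series)
Step 2: reduce the feedback loop with forward B1 and return (B2*B3)
Step 3: series reduction of B4, B5
Step 4: feedback reduction of [B1/(1+B1*(B2*B3))], (B4*B5)
At step 3 the group reduced is series.

Hence the answer: series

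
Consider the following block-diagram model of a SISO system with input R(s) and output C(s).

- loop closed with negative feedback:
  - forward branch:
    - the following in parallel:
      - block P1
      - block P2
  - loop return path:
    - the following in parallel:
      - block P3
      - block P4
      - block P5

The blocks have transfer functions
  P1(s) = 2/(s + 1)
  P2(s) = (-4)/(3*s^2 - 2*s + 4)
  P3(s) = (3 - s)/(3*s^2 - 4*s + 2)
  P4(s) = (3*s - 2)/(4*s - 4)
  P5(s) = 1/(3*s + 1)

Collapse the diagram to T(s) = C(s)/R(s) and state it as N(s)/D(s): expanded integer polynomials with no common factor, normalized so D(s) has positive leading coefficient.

Step 1: add P1, P2 (parallel): (6*s^2 - 8*s + 4)/(3*s^3 + s^2 + 2*s + 4)
Step 2: sum the parallel branches P3, P4, P5: (27*s^4 - 45*s^3 + 40*s^2 + 6*s - 24)/(36*s^4 - 72*s^3 + 44*s^2 - 8)
Step 3: apply the feedback formula to (P1+P2), (P3+P4+P5), giving the overall T(s)

Hence the answer: (36*s^4 - 72*s^3 + 44*s^2 - 8)/(18*s^5 + 21*s^4 - 43*s^3 + 54*s^2 - 14*s - 32)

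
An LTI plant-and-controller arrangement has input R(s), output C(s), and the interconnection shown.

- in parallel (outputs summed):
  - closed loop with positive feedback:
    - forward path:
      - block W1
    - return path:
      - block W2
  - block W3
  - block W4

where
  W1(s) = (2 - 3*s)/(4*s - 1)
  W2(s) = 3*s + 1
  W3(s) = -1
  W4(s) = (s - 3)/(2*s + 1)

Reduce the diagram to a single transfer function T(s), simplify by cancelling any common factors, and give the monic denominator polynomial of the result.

Reducing step by step:

1. close the feedback loop around W1, W2, giving (2 - 3*s)/(9*s^2 + s - 3)
2. parallel reduction of [W1/(1-W1*W2)], W3, W4, giving (-9*s^3 - 43*s^2 + 14)/(18*s^3 + 11*s^2 - 5*s - 3)
Step 2 gives the fully reduced T(s), with no common factor left to cancel. The denominator's leading coefficient is 18, so divide each of its coefficients by 18 to get the monic form.

Answer: s^3 + 11*s^2/18 - 5*s/18 - 1/6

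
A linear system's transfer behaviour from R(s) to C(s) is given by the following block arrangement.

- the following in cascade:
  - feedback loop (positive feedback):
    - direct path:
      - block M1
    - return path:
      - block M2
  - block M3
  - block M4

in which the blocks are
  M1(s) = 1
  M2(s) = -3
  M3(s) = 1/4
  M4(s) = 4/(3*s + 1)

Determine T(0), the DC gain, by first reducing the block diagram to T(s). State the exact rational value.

Step 1 - collapse the loop (M1 forward, M2 return) -> 1/4
Step 2 - cascade [M1/(1-M1*M2)], M3, M4 -> 1/(12*s + 4)
DC gain: substitute s = 0 into T(s) from step 2: T(0) = 1/4.

Final answer: 1/4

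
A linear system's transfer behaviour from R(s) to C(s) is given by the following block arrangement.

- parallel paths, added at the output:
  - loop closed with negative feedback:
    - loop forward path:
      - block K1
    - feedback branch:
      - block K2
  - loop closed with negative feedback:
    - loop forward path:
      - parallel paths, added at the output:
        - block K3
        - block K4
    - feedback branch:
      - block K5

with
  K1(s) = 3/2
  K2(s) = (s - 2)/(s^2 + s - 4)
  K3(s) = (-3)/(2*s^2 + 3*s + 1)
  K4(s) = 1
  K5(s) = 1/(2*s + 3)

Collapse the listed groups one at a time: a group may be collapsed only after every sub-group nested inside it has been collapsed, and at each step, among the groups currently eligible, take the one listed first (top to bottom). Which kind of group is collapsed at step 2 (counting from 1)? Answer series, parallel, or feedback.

Step 1 - feedback reduction of K1, K2
Step 2 - sum the parallel branches K3, K4
Step 3 - feedback reduction of (K3+K4), K5
Step 4 - add [K1/(1+K1*K2)], [(K3+K4)/(1+(K3+K4)*K5)] (parallel)
So the answer for step 2 is parallel.

Final answer: parallel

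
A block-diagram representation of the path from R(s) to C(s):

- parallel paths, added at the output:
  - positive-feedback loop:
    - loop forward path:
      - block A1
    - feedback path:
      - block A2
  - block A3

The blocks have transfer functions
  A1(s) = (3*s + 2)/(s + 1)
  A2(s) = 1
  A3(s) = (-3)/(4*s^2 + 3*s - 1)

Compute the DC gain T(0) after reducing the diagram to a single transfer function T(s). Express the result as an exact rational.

The answer is 1.

Reasoning:
Step 1: close the feedback loop around A1, A2: (-3*s - 2)/(2*s + 1)
Step 2: parallel reduction of [A1/(1-A1*A2)], A3: (-12*s^3 - 17*s^2 - 9*s - 1)/(8*s^3 + 10*s^2 + s - 1)
Step 2 gives the overall T(s). Then T(0) = -1/(-1) = 1.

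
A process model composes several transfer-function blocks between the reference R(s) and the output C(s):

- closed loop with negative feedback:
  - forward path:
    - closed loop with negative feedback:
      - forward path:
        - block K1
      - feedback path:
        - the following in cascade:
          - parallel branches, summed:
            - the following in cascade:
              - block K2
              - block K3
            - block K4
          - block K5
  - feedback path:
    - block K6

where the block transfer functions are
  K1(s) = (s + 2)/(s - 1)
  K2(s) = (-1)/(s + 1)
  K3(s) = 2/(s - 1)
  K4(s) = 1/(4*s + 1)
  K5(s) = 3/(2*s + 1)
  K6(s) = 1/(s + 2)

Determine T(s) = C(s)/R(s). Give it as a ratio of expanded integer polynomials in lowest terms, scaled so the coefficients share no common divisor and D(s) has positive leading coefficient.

(1) multiply K2, K3 (series) gives (-2)/(s^2 - 1)
(2) sum the parallel branches (K2*K3), K4 gives (s^2 - 8*s - 3)/(4*s^3 + s^2 - 4*s - 1)
(3) cascade ((K2*K3)+K4), K5 gives (3*s^2 - 24*s - 9)/(8*s^4 + 6*s^3 - 7*s^2 - 6*s - 1)
(4) feedback reduction of K1, (((K2*K3)+K4)*K5) gives (8*s^5 + 22*s^4 + 5*s^3 - 20*s^2 - 13*s - 2)/(8*s^5 - 2*s^4 - 10*s^3 - 17*s^2 - 52*s - 17)
(5) reduce the feedback loop with forward [K1/(1+K1*(((K2*K3)+K4)*K5))] and return K6, giving the overall T(s)

Therefore the answer is (8*s^5 + 22*s^4 + 5*s^3 - 20*s^2 - 13*s - 2)/(8*s^5 + 6*s^4 - 4*s^3 - 24*s^2 - 58*s - 18).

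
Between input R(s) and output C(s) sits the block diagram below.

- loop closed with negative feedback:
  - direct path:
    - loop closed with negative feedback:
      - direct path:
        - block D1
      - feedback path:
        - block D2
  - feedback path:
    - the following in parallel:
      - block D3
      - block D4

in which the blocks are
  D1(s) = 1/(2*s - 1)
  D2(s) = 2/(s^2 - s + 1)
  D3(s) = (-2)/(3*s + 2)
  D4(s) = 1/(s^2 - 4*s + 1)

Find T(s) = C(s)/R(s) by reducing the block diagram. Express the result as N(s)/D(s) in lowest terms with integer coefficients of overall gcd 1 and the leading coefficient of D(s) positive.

Step 1 - collapse the loop (D1 forward, D2 return) -> (s^2 - s + 1)/(2*s^3 - 3*s^2 + 3*s + 1)
Step 2 - parallel reduction of D3, D4 -> (-2*s^2 + 11*s)/(3*s^3 - 10*s^2 - 5*s + 2)
Step 3 - close the feedback loop around [D1/(1+D1*D2)], (D3+D4): this yields T(s), and no further normalization is needed

Final answer: (3*s^5 - 13*s^4 + 8*s^3 - 3*s^2 - 7*s + 2)/(6*s^6 - 29*s^5 + 27*s^4 + 5*s^3 - 44*s^2 + 12*s + 2)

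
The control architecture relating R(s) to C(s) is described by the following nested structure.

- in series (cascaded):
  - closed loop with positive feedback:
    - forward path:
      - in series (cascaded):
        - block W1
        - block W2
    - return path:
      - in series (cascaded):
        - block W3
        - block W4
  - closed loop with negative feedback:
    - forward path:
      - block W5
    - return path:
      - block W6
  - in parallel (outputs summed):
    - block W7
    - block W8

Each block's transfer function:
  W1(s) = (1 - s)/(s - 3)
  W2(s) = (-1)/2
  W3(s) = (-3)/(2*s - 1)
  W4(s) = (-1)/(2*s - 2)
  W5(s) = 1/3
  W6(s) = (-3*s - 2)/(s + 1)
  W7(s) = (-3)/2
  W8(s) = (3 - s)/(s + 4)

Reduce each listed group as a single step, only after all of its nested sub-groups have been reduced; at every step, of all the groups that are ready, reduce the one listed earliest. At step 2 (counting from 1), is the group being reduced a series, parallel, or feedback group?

1. series reduction of W1, W2
2. combine W3, W4 in series
3. apply the feedback formula to (W1*W2), (W3*W4)
4. collapse the loop (W5 forward, W6 return)
5. sum the parallel branches W7, W8
6. reduce the series chain [(W1*W2)/(1-(W1*W2)*(W3*W4))], [W5/(1+W5*W6)], (W7+W8)
So the answer for step 2 is series.

Therefore the answer is series.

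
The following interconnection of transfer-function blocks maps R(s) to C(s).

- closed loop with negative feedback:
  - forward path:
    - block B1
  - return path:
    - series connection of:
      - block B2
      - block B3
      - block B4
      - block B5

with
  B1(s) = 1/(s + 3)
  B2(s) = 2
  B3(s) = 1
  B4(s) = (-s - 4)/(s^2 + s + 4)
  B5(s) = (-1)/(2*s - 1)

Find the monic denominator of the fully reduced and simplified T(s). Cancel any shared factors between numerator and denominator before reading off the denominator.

First reduce the diagram to T(s).

1. multiply B2, B3, B4, B5 (series) -> (2*s + 8)/(2*s^3 + s^2 + 7*s - 4)
2. close the feedback loop around B1, (B2*B3*B4*B5) -> (2*s^3 + s^2 + 7*s - 4)/(2*s^4 + 7*s^3 + 10*s^2 + 19*s - 4)
Step 2 gives the fully reduced T(s), with no common factor left to cancel. The denominator's leading coefficient is 2, so divide each of its coefficients by 2 to get the monic form.

Answer: s^4 + 7*s^3/2 + 5*s^2 + 19*s/2 - 2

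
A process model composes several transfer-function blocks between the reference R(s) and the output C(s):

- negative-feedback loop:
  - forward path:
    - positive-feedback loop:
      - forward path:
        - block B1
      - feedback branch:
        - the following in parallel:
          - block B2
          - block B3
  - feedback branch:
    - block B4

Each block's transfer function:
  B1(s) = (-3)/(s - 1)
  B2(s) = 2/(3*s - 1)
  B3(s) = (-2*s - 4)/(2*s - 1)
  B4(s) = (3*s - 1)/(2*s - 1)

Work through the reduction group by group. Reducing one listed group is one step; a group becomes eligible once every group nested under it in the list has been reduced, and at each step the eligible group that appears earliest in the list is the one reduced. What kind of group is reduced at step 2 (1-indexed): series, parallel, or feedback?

1. sum the parallel branches B2, B3
2. close the feedback loop around B1, (B2+B3)
3. reduce the feedback loop with forward [B1/(1-B1*(B2+B3))] and return B4
Step 2: feedback.

Therefore the answer is feedback.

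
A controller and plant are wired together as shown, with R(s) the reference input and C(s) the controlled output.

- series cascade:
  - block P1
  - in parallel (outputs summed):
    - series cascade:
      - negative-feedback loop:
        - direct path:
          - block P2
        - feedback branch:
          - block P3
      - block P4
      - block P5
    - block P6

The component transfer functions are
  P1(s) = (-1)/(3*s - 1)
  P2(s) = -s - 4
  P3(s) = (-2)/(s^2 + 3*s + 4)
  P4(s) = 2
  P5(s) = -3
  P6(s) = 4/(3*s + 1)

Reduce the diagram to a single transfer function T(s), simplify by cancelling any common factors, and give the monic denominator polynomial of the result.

Reducing step by step:

[1] close the feedback loop around P2, P3 = (-s^3 - 7*s^2 - 16*s - 16)/(s^2 + 5*s + 12)
[2] reduce the series chain [P2/(1+P2*P3)], P4, P5 = (6*s^3 + 42*s^2 + 96*s + 96)/(s^2 + 5*s + 12)
[3] reduce the parallel group ([P2/(1+P2*P3)]*P4*P5), P6 = (18*s^4 + 132*s^3 + 334*s^2 + 404*s + 144)/(3*s^3 + 16*s^2 + 41*s + 12)
[4] combine P1, (([P2/(1+P2*P3)]*P4*P5)+P6) in series = (-18*s^4 - 132*s^3 - 334*s^2 - 404*s - 144)/(9*s^4 + 45*s^3 + 107*s^2 - 5*s - 12)
The result of step 4 is T(s) in lowest terms. Its denominator has leading coefficient 9; dividing the denominator through by 9 makes it monic.

Answer: s^4 + 5*s^3 + 107*s^2/9 - 5*s/9 - 4/3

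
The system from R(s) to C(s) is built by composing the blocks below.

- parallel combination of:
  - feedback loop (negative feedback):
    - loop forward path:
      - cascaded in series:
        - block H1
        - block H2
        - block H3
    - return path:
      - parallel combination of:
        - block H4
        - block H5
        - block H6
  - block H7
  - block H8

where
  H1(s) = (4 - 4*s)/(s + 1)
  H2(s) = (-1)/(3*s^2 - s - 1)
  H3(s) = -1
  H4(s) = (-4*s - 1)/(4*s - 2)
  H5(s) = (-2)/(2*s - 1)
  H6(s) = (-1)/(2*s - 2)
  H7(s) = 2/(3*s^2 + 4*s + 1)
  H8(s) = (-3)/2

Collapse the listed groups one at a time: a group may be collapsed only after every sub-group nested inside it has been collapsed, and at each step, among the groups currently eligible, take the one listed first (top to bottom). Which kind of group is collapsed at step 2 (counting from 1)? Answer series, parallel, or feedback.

The answer is parallel.

Reasoning:
(1) multiply H1, H2, H3 (series)
(2) parallel reduction of H4, H5, H6
(3) close the feedback loop around (H1*H2*H3), (H4+H5+H6)
(4) add [(H1*H2*H3)/(1+(H1*H2*H3)*(H4+H5+H6))], H7, H8 (parallel)
The group at step 2 is a parallel group.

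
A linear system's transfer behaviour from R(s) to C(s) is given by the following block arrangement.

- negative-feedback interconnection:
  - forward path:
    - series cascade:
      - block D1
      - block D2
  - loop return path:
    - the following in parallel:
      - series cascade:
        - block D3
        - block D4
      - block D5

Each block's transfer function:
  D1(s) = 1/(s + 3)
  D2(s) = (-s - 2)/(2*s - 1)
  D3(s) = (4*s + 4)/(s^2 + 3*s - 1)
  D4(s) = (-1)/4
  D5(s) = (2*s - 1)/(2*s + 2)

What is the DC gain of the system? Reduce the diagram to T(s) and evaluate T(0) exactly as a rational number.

Step 1. cascade D1, D2: (-s - 2)/(2*s^2 + 5*s - 3)
Step 2. reduce the series chain D3, D4: (-s - 1)/(s^2 + 3*s - 1)
Step 3. reduce the parallel group (D3*D4), D5: (2*s^3 + 3*s^2 - 9*s - 1)/(2*s^3 + 8*s^2 + 4*s - 2)
Step 4. apply the feedback formula to (D1*D2), ((D3*D4)+D5): (-2*s^4 - 12*s^3 - 20*s^2 - 6*s + 4)/(4*s^5 + 24*s^4 + 35*s^3 - 5*s^2 - 3*s + 8)
Evaluating the step-4 result (the overall T(s)) at s = 0 gives T(0) = 4/8 = 1/2.

Answer: 1/2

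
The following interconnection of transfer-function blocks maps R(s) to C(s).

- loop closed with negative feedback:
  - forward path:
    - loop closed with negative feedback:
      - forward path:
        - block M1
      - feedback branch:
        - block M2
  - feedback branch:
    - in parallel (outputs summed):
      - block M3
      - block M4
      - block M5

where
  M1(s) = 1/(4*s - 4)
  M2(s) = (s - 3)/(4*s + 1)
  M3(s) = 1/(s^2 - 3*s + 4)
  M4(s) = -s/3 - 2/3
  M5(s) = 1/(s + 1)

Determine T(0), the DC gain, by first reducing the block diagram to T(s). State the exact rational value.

Answer: -12/77

Working:
[1] apply the feedback formula to M1, M2; result (4*s + 1)/(16*s^2 - 11*s - 7)
[2] combine M3, M4, M5 in parallel; result (-s^4 + 6*s^2 - 12*s + 7)/(3*s^3 - 6*s^2 + 3*s + 12)
[3] apply the feedback formula to [M1/(1+M1*M2)], (M3+M4+M5); result (12*s^4 - 21*s^3 + 6*s^2 + 51*s + 12)/(44*s^5 - 130*s^4 + 117*s^3 + 159*s^2 - 137*s - 77)
Step 3 gives the overall T(s). Then T(0) = 12/(-77) = -12/77.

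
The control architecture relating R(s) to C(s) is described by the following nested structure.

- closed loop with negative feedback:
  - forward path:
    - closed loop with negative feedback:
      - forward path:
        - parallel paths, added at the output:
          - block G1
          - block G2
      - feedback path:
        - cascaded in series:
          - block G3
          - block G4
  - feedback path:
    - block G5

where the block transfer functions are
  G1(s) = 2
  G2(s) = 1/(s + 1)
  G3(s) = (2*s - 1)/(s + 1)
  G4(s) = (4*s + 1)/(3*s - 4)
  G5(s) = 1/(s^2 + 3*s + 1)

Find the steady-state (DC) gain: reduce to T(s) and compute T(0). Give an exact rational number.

Step 1. add G1, G2 (parallel) = (2*s + 3)/(s + 1)
Step 2. cascade G3, G4 = (8*s^2 - 2*s - 1)/(3*s^2 - s - 4)
Step 3. feedback reduction of (G1+G2), (G3*G4) = (6*s^3 + 7*s^2 - 11*s - 12)/(19*s^3 + 22*s^2 - 13*s - 7)
Step 4. feedback reduction of [(G1+G2)/(1+(G1+G2)*(G3*G4))], G5 = (6*s^5 + 25*s^4 + 16*s^3 - 38*s^2 - 47*s - 12)/(19*s^5 + 79*s^4 + 78*s^3 - 17*s^2 - 45*s - 19)
Step 4 gives the overall T(s). Then T(0) = -12/(-19) = 12/19.

Hence the answer: 12/19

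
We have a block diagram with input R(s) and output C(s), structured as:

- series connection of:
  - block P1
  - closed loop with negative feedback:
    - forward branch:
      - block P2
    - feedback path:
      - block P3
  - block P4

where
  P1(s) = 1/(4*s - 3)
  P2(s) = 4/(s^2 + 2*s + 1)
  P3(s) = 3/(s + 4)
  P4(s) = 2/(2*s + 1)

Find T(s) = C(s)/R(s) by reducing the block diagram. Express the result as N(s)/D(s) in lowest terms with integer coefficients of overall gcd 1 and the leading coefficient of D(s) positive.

Answer: (8*s + 32)/(8*s^5 + 46*s^4 + 57*s^3 + 92*s^2 - 59*s - 48)

Working:
[1] feedback reduction of P2, P3 -> (4*s + 16)/(s^3 + 6*s^2 + 9*s + 16)
[2] cascade P1, [P2/(1+P2*P3)], P4; the result is T(s) itself (integer coefficients, no common factor, positive leading denominator coefficient)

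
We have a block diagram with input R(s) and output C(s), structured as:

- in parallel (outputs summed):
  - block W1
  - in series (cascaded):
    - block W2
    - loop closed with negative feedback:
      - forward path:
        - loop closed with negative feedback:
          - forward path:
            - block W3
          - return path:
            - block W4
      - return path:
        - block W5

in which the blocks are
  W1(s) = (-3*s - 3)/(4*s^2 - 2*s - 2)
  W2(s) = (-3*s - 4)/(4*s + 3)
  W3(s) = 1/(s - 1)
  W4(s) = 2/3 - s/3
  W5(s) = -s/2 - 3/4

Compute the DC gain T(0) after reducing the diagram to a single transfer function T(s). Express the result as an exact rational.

1. close the feedback loop around W3, W4; result 3/(2*s - 1)
2. feedback reduction of [W3/(1+W3*W4)], W5; result 12/(2*s - 13)
3. series reduction of W2, [[W3/(1+W3*W4)]/(1+[W3/(1+W3*W4)]*W5)]; result (-36*s - 48)/(8*s^2 - 46*s - 39)
4. parallel reduction of W1, (W2*[[W3/(1+W3*W4)]/(1+[W3/(1+W3*W4)]*W5)]); result (-168*s^3 - 6*s^2 + 423*s + 213)/(32*s^4 - 200*s^3 - 80*s^2 + 170*s + 78)
DC gain: substitute s = 0 into T(s) from step 4: T(0) = 213/78 = 71/26.

Hence the answer: 71/26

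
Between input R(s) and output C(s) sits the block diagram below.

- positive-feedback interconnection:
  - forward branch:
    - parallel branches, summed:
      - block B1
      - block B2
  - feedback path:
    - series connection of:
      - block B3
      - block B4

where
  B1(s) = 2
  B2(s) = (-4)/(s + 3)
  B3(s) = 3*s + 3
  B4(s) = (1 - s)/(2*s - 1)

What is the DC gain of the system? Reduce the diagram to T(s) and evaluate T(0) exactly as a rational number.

Answer: 2/9

Working:
(1) reduce the parallel group B1, B2 -> (2*s + 2)/(s + 3)
(2) multiply B3, B4 (series) -> (3 - 3*s^2)/(2*s - 1)
(3) reduce the feedback loop with forward (B1+B2) and return (B3*B4) -> (4*s^2 + 2*s - 2)/(6*s^3 + 8*s^2 - s - 9)
Step 3 gives the overall T(s). Then T(0) = -2/(-9) = 2/9.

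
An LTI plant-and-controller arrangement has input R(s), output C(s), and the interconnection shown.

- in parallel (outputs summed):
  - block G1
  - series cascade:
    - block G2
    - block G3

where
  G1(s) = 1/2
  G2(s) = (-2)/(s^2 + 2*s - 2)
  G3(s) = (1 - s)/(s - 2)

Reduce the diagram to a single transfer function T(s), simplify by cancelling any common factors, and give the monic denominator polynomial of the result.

First reduce the diagram to T(s).

Step 1 - combine G2, G3 in series: (2*s - 2)/(s^3 - 6*s + 4)
Step 2 - reduce the parallel group G1, (G2*G3): (s^3 - 2*s)/(2*s^3 - 12*s + 8)
T(s) is the step-2 result (common factors already cancelled). Leading coefficient of the denominator: 2. Divide through by 2 for the monic polynomial.

Answer: s^3 - 6*s + 4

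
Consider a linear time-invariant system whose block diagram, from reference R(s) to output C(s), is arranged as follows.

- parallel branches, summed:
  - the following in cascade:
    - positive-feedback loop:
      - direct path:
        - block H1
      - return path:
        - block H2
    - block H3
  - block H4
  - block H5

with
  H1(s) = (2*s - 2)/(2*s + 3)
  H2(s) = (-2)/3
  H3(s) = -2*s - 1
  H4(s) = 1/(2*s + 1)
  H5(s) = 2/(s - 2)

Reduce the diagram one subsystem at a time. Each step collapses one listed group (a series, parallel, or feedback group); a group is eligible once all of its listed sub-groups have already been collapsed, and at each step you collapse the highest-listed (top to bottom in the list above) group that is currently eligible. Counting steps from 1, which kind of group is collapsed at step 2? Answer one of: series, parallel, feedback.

Step 1. collapse the loop (H1 forward, H2 return)
Step 2. series reduction of [H1/(1-H1*H2)], H3
Step 3. sum the parallel branches ([H1/(1-H1*H2)]*H3), H4, H5
Step 2 collapses a series group.

Hence the answer: series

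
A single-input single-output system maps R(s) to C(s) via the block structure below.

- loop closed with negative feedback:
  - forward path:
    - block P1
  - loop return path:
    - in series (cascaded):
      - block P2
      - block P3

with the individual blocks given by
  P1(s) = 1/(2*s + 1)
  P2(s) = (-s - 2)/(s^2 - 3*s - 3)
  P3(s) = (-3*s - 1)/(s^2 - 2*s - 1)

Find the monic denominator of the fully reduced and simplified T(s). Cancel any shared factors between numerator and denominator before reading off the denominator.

(1) series reduction of P2, P3; result (3*s^2 + 7*s + 2)/(s^4 - 5*s^3 + 2*s^2 + 9*s + 3)
(2) reduce the feedback loop with forward P1 and return (P2*P3); result (s^4 - 5*s^3 + 2*s^2 + 9*s + 3)/(2*s^5 - 9*s^4 - s^3 + 23*s^2 + 22*s + 5)
Step 2 gives the fully reduced T(s), with no common factor left to cancel. The denominator's leading coefficient is 2, so divide each of its coefficients by 2 to get the monic form.

Answer: s^5 - 9*s^4/2 - s^3/2 + 23*s^2/2 + 11*s + 5/2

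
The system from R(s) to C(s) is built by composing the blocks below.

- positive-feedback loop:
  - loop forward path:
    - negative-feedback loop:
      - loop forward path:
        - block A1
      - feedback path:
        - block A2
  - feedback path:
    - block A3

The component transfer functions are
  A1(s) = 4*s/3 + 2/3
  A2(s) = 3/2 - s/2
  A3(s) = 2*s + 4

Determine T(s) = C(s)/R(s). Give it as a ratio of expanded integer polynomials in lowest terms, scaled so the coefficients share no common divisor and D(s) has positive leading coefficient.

The answer is (-4*s - 2)/(10*s^2 + 15*s + 2).

Reasoning:
[1] reduce the feedback loop with forward A1 and return A2 gives (-4*s - 2)/(2*s^2 - 5*s - 6)
[2] reduce the feedback loop with forward [A1/(1+A1*A2)] and return A3: this yields T(s), and no further normalization is needed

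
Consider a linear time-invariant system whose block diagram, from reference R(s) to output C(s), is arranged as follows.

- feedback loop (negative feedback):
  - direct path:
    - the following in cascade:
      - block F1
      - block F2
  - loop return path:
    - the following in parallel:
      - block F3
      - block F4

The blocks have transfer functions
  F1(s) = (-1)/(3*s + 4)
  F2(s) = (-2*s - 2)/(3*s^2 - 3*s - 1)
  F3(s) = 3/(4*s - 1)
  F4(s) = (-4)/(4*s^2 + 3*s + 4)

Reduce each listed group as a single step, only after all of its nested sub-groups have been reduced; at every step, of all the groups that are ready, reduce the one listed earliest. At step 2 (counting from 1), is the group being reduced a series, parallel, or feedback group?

(1) combine F1, F2 in series
(2) add F3, F4 (parallel)
(3) reduce the feedback loop with forward (F1*F2) and return (F3+F4)
Step 2 collapses a parallel group.

Hence the answer: parallel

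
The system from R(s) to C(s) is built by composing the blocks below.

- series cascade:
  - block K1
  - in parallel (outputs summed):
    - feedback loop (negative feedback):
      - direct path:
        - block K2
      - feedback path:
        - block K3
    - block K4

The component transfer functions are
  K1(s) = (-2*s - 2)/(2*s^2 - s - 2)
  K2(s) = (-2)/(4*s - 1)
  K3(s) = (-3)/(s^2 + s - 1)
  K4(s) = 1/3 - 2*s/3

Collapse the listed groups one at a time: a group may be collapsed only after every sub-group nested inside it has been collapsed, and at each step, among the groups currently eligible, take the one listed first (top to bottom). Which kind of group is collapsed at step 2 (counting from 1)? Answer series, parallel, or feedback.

Reducing step by step:

(1) reduce the feedback loop with forward K2 and return K3
(2) parallel reduction of [K2/(1+K2*K3)], K4
(3) cascade K1, ([K2/(1+K2*K3)]+K4)
At step 2 the group reduced is parallel.

Answer: parallel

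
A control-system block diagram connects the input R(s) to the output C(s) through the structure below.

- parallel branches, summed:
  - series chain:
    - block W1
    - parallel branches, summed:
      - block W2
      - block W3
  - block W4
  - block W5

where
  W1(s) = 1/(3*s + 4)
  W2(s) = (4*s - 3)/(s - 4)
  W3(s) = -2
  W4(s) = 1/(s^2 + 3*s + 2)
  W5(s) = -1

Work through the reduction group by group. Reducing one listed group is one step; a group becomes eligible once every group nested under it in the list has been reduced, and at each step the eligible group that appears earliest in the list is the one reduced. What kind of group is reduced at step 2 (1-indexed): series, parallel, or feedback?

Answer: series

Working:
Step 1: combine W2, W3 in parallel
Step 2: cascade W1, (W2+W3)
Step 3: sum the parallel branches (W1*(W2+W3)), W4, W5
At step 2 the group reduced is series.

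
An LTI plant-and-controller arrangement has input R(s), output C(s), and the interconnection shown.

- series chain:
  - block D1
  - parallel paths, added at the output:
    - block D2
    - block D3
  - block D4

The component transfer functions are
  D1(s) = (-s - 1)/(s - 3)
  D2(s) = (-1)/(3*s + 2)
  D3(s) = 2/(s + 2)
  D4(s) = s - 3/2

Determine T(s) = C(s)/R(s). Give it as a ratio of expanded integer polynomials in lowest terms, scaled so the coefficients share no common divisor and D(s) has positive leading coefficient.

Step 1: add D2, D3 (parallel): (5*s + 2)/(3*s^2 + 8*s + 4)
Step 2: cascade D1, (D2+D3), D4, giving the overall T(s)

Final answer: (-10*s^3 + s^2 + 17*s + 6)/(6*s^3 - 2*s^2 - 40*s - 24)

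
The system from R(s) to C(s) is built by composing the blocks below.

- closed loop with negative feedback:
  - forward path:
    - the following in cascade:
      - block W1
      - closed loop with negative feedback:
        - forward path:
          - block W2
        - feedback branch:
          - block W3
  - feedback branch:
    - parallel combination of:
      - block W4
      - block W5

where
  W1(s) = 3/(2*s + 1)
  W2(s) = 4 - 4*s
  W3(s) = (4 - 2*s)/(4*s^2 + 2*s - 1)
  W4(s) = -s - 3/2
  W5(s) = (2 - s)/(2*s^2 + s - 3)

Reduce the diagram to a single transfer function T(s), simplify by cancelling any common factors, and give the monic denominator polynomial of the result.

1. collapse the loop (W2 forward, W3 return); result (-16*s^3 + 8*s^2 + 12*s - 4)/(12*s^2 - 22*s + 15)
2. combine W1, [W2/(1+W2*W3)] in series; result (-48*s^3 + 24*s^2 + 36*s - 12)/(24*s^3 - 32*s^2 + 8*s + 15)
3. reduce the parallel group W4, W5; result (-4*s^3 - 8*s^2 + s + 13)/(4*s^2 + 2*s - 6)
4. reduce the feedback loop with forward (W1*[W2/(1+W2*W3)]) and return (W4+W5); result (-96*s^4 - 96*s^3 + 144*s^2 + 84*s - 36)/(96*s^5 + 288*s^4 + 56*s^3 - 452*s^2 - 96*s + 123)
The result of step 4 is T(s) in lowest terms. Its denominator has leading coefficient 96; dividing the denominator through by 96 makes it monic.

Final answer: s^5 + 3*s^4 + 7*s^3/12 - 113*s^2/24 - s + 41/32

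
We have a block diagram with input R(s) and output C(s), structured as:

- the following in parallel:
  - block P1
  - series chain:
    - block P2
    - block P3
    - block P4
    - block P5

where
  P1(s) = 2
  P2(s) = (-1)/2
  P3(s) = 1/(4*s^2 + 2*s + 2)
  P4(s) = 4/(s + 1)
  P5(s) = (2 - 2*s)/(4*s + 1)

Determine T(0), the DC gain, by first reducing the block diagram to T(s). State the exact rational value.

The answer is 0.

Reasoning:
(1) combine P2, P3, P4, P5 in series -> (2*s - 2)/(8*s^4 + 14*s^3 + 11*s^2 + 6*s + 1)
(2) combine P1, (P2*P3*P4*P5) in parallel -> (16*s^4 + 28*s^3 + 22*s^2 + 14*s)/(8*s^4 + 14*s^3 + 11*s^2 + 6*s + 1)
That last expression is T(s); at s = 0 only the constant terms survive, so T(0) = 0/1 = 0.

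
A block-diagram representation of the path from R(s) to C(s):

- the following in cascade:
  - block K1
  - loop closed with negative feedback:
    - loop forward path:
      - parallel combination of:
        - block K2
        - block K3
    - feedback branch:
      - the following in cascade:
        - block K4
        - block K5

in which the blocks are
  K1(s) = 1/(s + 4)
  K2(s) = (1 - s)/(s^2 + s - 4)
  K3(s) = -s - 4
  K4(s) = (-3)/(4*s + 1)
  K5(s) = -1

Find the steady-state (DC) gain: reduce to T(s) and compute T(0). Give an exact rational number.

The answer is 17/188.

Reasoning:
Step 1 - reduce the parallel group K2, K3, giving (-s^3 - 5*s^2 - s + 17)/(s^2 + s - 4)
Step 2 - reduce the series chain K4, K5, giving 3/(4*s + 1)
Step 3 - collapse the loop ((K2+K3) forward, (K4*K5) return), giving (-4*s^4 - 21*s^3 - 9*s^2 + 67*s + 17)/(s^3 - 10*s^2 - 18*s + 47)
Step 4 - combine K1, [(K2+K3)/(1+(K2+K3)*(K4*K5))] in series, giving (-4*s^4 - 21*s^3 - 9*s^2 + 67*s + 17)/(s^4 - 6*s^3 - 58*s^2 - 25*s + 188)
Evaluating the step-4 result (the overall T(s)) at s = 0 gives T(0) = 17/188.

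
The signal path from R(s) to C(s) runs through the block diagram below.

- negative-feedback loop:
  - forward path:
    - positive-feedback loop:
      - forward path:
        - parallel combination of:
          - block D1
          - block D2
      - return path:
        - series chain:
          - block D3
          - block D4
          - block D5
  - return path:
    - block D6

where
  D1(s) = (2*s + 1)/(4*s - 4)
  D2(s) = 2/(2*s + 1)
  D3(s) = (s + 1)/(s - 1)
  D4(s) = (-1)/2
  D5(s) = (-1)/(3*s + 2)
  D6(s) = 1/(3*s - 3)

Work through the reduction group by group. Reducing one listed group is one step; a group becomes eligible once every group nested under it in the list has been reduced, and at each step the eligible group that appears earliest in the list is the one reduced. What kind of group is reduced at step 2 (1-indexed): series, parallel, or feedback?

Step 1. add D1, D2 (parallel)
Step 2. reduce the series chain D3, D4, D5
Step 3. close the feedback loop around (D1+D2), (D3*D4*D5)
Step 4. collapse the loop ([(D1+D2)/(1-(D1+D2)*(D3*D4*D5))] forward, D6 return)
At step 2 the group reduced is series.

Final answer: series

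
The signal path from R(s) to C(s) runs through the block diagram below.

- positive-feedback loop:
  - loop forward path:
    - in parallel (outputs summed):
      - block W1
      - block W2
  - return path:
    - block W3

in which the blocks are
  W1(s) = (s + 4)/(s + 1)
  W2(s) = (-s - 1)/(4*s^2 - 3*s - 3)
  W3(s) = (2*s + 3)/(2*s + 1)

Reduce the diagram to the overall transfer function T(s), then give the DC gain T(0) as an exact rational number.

First reduce the diagram to T(s).

(1) sum the parallel branches W1, W2 = (4*s^3 + 12*s^2 - 17*s - 13)/(4*s^3 + s^2 - 6*s - 3)
(2) close the feedback loop around (W1+W2), W3 = (-8*s^4 - 28*s^3 + 22*s^2 + 43*s + 13)/(30*s^3 + 13*s^2 - 65*s - 36)
Step 2 gives the overall T(s). Then T(0) = 13/(-36) = -13/36.

Answer: -13/36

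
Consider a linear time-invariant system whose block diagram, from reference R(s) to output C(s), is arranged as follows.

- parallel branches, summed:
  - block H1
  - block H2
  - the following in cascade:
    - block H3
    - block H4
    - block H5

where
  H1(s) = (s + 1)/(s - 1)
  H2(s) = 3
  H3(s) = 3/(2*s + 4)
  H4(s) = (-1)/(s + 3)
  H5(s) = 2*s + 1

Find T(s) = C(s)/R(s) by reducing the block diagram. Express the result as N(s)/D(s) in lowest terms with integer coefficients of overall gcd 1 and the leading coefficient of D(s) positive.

The answer is (8*s^3 + 30*s^2 + 31*s - 21)/(2*s^3 + 8*s^2 + 2*s - 12).

Reasoning:
Step 1. combine H3, H4, H5 in series: (-6*s - 3)/(2*s^2 + 10*s + 12)
Step 2. reduce the parallel group H1, H2, (H3*H4*H5): this yields T(s), and no further normalization is needed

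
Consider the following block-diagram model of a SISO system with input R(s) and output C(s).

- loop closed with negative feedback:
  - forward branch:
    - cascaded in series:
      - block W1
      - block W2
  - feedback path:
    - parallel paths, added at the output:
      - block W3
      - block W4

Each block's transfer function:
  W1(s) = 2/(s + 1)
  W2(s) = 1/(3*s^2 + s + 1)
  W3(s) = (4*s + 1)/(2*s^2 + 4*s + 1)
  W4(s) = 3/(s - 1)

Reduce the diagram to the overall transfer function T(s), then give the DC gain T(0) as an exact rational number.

Reducing step by step:

Step 1: multiply W1, W2 (series) gives 2/(3*s^3 + 4*s^2 + 2*s + 1)
Step 2: add W3, W4 (parallel) gives (10*s^2 + 9*s + 2)/(2*s^3 + 2*s^2 - 3*s - 1)
Step 3: apply the feedback formula to (W1*W2), (W3+W4) gives (4*s^3 + 4*s^2 - 6*s - 2)/(6*s^6 + 14*s^5 + 3*s^4 - 9*s^3 + 12*s^2 + 13*s + 3)
That last expression is T(s); at s = 0 only the constant terms survive, so T(0) = -2/3.

Answer: -2/3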